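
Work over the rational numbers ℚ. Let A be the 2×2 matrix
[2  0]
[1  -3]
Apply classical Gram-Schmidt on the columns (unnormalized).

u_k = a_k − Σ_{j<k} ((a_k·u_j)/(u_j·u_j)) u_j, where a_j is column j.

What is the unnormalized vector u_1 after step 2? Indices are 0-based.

Step 1: u_0 = a_0 = (2, 1).
Step 2: u_1 = a_1 − (-3/5)·u_0 = (6/5, -12/5).

u_1 = (6/5, -12/5)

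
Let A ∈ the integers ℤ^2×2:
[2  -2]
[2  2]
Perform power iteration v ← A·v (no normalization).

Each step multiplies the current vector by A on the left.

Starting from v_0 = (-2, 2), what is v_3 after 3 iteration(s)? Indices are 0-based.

v_0 = (-2, 2).
v_1 = A·v_0 = (-8, 0).
v_2 = A·v_1 = (-16, -16).
v_3 = A·v_2 = (0, -64).

v_3 = (0, -64)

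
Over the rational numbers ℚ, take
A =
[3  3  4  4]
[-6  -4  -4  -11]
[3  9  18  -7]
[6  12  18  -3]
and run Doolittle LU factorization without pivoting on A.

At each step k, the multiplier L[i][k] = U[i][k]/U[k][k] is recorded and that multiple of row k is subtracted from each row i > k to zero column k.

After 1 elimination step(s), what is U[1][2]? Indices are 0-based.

k=0: U[0][0]=3
  eliminate (1,0): mult=-2, new row 1: (0, 2, 4, -3); set L[1][0]=-2
  eliminate (2,0): mult=1, new row 2: (0, 6, 14, -11); set L[2][0]=1
  eliminate (3,0): mult=2, new row 3: (0, 6, 10, -11); set L[3][0]=2

U[1][2] = 4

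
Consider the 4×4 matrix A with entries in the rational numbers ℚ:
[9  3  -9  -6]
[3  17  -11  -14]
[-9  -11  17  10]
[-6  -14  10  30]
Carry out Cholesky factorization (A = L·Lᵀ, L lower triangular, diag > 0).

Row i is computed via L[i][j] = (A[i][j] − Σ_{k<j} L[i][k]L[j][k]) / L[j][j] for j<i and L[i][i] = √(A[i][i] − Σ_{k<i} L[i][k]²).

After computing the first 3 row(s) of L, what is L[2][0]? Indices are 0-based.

L[2][0] = -3

Step 1: L[0][0] = √(9) = 3.
  L[1][0] = (3) / L[0][0] = 1.
Step 2: L[1][1] = √(16) = 4.
  L[2][0] = (-9) / L[0][0] = -3.
  L[2][1] = (-8) / L[1][1] = -2.
Step 3: L[2][2] = √(4) = 2.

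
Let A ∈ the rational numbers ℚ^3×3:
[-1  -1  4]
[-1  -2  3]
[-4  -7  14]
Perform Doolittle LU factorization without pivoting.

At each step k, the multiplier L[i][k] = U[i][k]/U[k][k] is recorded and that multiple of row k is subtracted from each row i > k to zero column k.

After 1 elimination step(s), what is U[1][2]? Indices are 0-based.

Step 1: pivot at (0,0) is -1.
  row1 ← row1 − (1)·row0  ⇒  L[1][0]=1, U row1=(0, -1, -1)
  row2 ← row2 − (4)·row0  ⇒  L[2][0]=4, U row2=(0, -3, -2)

U[1][2] = -1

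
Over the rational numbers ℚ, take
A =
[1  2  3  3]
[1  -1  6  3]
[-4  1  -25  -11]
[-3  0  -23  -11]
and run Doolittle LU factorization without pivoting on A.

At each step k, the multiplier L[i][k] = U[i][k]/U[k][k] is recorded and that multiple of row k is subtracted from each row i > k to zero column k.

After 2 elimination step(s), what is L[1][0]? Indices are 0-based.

Step 1: pivot at (0,0) is 1.
  row1 ← row1 − (1)·row0  ⇒  L[1][0]=1, U row1=(0, -3, 3, 0)
  row2 ← row2 − (-4)·row0  ⇒  L[2][0]=-4, U row2=(0, 9, -13, 1)
  row3 ← row3 − (-3)·row0  ⇒  L[3][0]=-3, U row3=(0, 6, -14, -2)
Step 2: pivot at (1,1) is -3.
  row2 ← row2 − (-3)·row1  ⇒  L[2][1]=-3, U row2=(0, 0, -4, 1)
  row3 ← row3 − (-2)·row1  ⇒  L[3][1]=-2, U row3=(0, 0, -8, -2)

L[1][0] = 1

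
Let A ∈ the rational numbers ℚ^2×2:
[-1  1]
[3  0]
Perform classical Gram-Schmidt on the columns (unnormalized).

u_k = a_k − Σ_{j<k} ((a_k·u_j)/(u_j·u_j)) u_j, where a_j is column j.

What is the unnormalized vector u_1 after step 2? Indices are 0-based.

Step 1: u_0 = a_0 = (-1, 3).
Step 2: u_1 = a_1 − (-1/10)·u_0 = (9/10, 3/10).

u_1 = (9/10, 3/10)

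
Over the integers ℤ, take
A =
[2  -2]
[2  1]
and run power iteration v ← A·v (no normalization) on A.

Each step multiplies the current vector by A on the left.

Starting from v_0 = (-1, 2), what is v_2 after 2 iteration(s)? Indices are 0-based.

v_0 = (-1, 2).
v_1 = A·v_0 = (-6, 0).
v_2 = A·v_1 = (-12, -12).

v_2 = (-12, -12)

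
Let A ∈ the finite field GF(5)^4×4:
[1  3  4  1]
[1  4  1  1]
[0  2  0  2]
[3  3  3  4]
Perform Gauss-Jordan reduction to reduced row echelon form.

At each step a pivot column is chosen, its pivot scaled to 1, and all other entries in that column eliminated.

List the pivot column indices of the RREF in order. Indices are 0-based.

[1] R0 /= 1  ⇒  (1, 3, 4, 1)
     R1 -= 1·R0  ⇒  (0, 1, 2, 0)
     R3 -= 3·R0  ⇒  (0, 4, 1, 1)
[2] R1 /= 1  ⇒  (0, 1, 2, 0)
     R0 -= 3·R1  ⇒  (1, 0, 3, 1)
     R2 -= 2·R1  ⇒  (0, 0, 1, 2)
     R3 -= 4·R1  ⇒  (0, 0, 3, 1)
[3] R2 /= 1  ⇒  (0, 0, 1, 2)
     R0 -= 3·R2  ⇒  (1, 0, 0, 0)
     R1 -= 2·R2  ⇒  (0, 1, 0, 1)
     R3 -= 3·R2  ⇒  (0, 0, 0, 0)
column 3 empty below row 3

pivot columns: 0, 1, 2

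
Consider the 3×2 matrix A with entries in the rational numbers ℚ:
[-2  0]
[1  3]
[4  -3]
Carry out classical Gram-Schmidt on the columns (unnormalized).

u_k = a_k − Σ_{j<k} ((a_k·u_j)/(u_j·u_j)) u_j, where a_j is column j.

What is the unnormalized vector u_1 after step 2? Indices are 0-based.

u_1 = (-6/7, 24/7, -9/7)

Step 1: u_0 = a_0 = (-2, 1, 4).
Step 2: u_1 = a_1 − (-3/7)·u_0 = (-6/7, 24/7, -9/7).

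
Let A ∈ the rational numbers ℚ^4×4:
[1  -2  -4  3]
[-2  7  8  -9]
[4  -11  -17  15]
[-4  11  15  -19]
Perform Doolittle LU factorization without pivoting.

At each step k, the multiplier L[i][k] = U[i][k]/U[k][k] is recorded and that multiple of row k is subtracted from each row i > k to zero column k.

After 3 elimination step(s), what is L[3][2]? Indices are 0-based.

[col 0] pivot 1
  R1 -= -2*R0 → (0, 3, 0, -3)  (L[1][0] := -2)
  R2 -= 4*R0 → (0, -3, -1, 3)  (L[2][0] := 4)
  R3 -= -4*R0 → (0, 3, -1, -7)  (L[3][0] := -4)
[col 1] pivot 3
  R2 -= -1*R1 → (0, 0, -1, 0)  (L[2][1] := -1)
  R3 -= 1*R1 → (0, 0, -1, -4)  (L[3][1] := 1)
[col 2] pivot -1
  R3 -= 1*R2 → (0, 0, 0, -4)  (L[3][2] := 1)

L[3][2] = 1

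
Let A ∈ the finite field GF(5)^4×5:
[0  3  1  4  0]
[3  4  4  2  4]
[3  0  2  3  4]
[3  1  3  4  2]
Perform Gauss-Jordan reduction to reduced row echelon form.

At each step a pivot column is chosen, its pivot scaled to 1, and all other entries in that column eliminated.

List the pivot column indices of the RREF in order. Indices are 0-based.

pivot(0,0): swap R0↔R1
pivot(0,0)=3: scale R0 → (1, 3, 3, 4, 3)
  clear (2,0): R2 −= (3)R0 → (0, 1, 3, 1, 0)
  clear (3,0): R3 −= (3)R0 → (0, 2, 4, 2, 3)
pivot(1,1)=3: scale R1 → (0, 1, 2, 3, 0)
  clear (0,1): R0 −= (3)R1 → (1, 0, 2, 0, 3)
  clear (2,1): R2 −= (1)R1 → (0, 0, 1, 3, 0)
  clear (3,1): R3 −= (2)R1 → (0, 0, 0, 1, 3)
pivot(2,2)=1: scale R2 → (0, 0, 1, 3, 0)
  clear (0,2): R0 −= (2)R2 → (1, 0, 0, 4, 3)
  clear (1,2): R1 −= (2)R2 → (0, 1, 0, 2, 0)
pivot(3,3)=1: scale R3 → (0, 0, 0, 1, 3)
  clear (0,3): R0 −= (4)R3 → (1, 0, 0, 0, 1)
  clear (1,3): R1 −= (2)R3 → (0, 1, 0, 0, 4)
  clear (2,3): R2 −= (3)R3 → (0, 0, 1, 0, 1)

pivot columns: 0, 1, 2, 3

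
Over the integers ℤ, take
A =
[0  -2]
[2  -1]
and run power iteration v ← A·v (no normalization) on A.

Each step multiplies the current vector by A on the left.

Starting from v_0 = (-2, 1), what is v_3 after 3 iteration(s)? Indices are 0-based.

v_0 = (-2, 1).
v_1 = A·v_0 = (-2, -5).
v_2 = A·v_1 = (10, 1).
v_3 = A·v_2 = (-2, 19).

v_3 = (-2, 19)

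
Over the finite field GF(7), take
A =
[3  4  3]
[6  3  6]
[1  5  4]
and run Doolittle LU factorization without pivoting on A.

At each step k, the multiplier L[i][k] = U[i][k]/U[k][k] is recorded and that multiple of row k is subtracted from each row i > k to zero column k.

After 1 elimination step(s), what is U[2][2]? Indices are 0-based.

k=0: U[0][0]=3
  eliminate (1,0): mult=2, new row 1: (0, 2, 0); set L[1][0]=2
  eliminate (2,0): mult=5, new row 2: (0, 6, 3); set L[2][0]=5

U[2][2] = 3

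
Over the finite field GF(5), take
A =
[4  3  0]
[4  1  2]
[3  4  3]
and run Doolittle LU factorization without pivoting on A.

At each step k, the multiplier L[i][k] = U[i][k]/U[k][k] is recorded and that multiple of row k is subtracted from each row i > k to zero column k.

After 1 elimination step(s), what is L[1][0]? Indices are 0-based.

L[1][0] = 1

k=0: U[0][0]=4
  eliminate (1,0): mult=1, new row 1: (0, 3, 2); set L[1][0]=1
  eliminate (2,0): mult=2, new row 2: (0, 3, 3); set L[2][0]=2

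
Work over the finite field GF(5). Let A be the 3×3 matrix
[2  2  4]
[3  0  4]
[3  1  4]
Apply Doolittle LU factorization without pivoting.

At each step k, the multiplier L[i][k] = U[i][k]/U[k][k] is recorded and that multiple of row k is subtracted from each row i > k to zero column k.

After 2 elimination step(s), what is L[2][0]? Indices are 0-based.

L[2][0] = 4

[col 0] pivot 2
  R1 -= 4*R0 → (0, 2, 3)  (L[1][0] := 4)
  R2 -= 4*R0 → (0, 3, 3)  (L[2][0] := 4)
[col 1] pivot 2
  R2 -= 4*R1 → (0, 0, 1)  (L[2][1] := 4)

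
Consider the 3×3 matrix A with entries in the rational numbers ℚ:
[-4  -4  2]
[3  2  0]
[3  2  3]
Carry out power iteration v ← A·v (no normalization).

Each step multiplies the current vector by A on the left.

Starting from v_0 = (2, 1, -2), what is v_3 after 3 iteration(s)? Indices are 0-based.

v_3 = (-68, 44, -34)

v_0 = (2, 1, -2).
v_1 = A·v_0 = (-16, 8, 2).
v_2 = A·v_1 = (36, -32, -26).
v_3 = A·v_2 = (-68, 44, -34).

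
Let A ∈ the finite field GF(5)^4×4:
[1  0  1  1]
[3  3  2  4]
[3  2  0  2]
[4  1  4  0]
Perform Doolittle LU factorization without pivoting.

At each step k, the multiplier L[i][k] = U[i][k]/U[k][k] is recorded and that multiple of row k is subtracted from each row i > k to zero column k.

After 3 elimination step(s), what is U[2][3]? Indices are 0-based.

[col 0] pivot 1
  R1 -= 3*R0 → (0, 3, 4, 1)  (L[1][0] := 3)
  R2 -= 3*R0 → (0, 2, 2, 4)  (L[2][0] := 3)
  R3 -= 4*R0 → (0, 1, 0, 1)  (L[3][0] := 4)
[col 1] pivot 3
  R2 -= 4*R1 → (0, 0, 1, 0)  (L[2][1] := 4)
  R3 -= 2*R1 → (0, 0, 2, 4)  (L[3][1] := 2)
[col 2] pivot 1
  R3 -= 2*R2 → (0, 0, 0, 4)  (L[3][2] := 2)

U[2][3] = 0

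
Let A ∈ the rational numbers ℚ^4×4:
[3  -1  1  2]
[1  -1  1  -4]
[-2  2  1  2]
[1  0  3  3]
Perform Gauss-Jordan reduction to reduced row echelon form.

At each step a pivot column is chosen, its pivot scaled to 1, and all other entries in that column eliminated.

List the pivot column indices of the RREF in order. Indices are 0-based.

pivot columns: 0, 1, 2, 3

pivot(0,0)=3: scale R0 → (1, -1/3, 1/3, 2/3)
  clear (1,0): R1 −= (1)R0 → (0, -2/3, 2/3, -14/3)
  clear (2,0): R2 −= (-2)R0 → (0, 4/3, 5/3, 10/3)
  clear (3,0): R3 −= (1)R0 → (0, 1/3, 8/3, 7/3)
pivot(1,1)=-2/3: scale R1 → (0, 1, -1, 7)
  clear (0,1): R0 −= (-1/3)R1 → (1, 0, 0, 3)
  clear (2,1): R2 −= (4/3)R1 → (0, 0, 3, -6)
  clear (3,1): R3 −= (1/3)R1 → (0, 0, 3, 0)
pivot(2,2)=3: scale R2 → (0, 0, 1, -2)
  clear (1,2): R1 −= (-1)R2 → (0, 1, 0, 5)
  clear (3,2): R3 −= (3)R2 → (0, 0, 0, 6)
pivot(3,3)=6: scale R3 → (0, 0, 0, 1)
  clear (0,3): R0 −= (3)R3 → (1, 0, 0, 0)
  clear (1,3): R1 −= (5)R3 → (0, 1, 0, 0)
  clear (2,3): R2 −= (-2)R3 → (0, 0, 1, 0)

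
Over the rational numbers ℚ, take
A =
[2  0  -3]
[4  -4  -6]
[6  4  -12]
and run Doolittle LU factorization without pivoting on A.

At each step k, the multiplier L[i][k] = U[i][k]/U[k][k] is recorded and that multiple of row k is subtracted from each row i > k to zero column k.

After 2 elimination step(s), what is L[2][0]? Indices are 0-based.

k=0: U[0][0]=2
  eliminate (1,0): mult=2, new row 1: (0, -4, 0); set L[1][0]=2
  eliminate (2,0): mult=3, new row 2: (0, 4, -3); set L[2][0]=3
k=1: U[1][1]=-4
  eliminate (2,1): mult=-1, new row 2: (0, 0, -3); set L[2][1]=-1

L[2][0] = 3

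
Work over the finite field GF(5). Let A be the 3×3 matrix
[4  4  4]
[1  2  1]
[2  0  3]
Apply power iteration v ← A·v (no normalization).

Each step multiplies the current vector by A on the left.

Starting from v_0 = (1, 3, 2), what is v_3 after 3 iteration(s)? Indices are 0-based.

v_0 = (1, 3, 2).
v_1 = A·v_0 = (4, 4, 3).
v_2 = A·v_1 = (4, 0, 2).
v_3 = A·v_2 = (4, 1, 4).

v_3 = (4, 1, 4)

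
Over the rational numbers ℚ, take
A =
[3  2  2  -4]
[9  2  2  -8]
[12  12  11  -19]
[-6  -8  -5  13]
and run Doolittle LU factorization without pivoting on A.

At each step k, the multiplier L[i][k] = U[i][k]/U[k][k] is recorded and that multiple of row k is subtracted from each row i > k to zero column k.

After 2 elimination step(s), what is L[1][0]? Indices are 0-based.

L[1][0] = 3

k=0: U[0][0]=3
  eliminate (1,0): mult=3, new row 1: (0, -4, -4, 4); set L[1][0]=3
  eliminate (2,0): mult=4, new row 2: (0, 4, 3, -3); set L[2][0]=4
  eliminate (3,0): mult=-2, new row 3: (0, -4, -1, 5); set L[3][0]=-2
k=1: U[1][1]=-4
  eliminate (2,1): mult=-1, new row 2: (0, 0, -1, 1); set L[2][1]=-1
  eliminate (3,1): mult=1, new row 3: (0, 0, 3, 1); set L[3][1]=1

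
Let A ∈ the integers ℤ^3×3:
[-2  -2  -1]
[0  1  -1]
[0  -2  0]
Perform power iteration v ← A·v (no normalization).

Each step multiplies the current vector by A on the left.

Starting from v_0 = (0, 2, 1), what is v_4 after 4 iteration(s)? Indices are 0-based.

v_4 = (60, 17, -14)

v_0 = (0, 2, 1).
v_1 = A·v_0 = (-5, 1, -4).
v_2 = A·v_1 = (12, 5, -2).
v_3 = A·v_2 = (-32, 7, -10).
v_4 = A·v_3 = (60, 17, -14).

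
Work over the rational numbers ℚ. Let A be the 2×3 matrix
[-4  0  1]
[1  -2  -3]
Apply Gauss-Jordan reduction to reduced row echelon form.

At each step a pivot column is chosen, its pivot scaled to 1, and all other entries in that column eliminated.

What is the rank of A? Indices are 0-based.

step 1: normalize row 0 (÷-4) = (1, 0, -1/4)
  row 1: subtract 1×row0 = (0, -2, -11/4)
step 2: normalize row 1 (÷-2) = (0, 1, 11/8)

rank = 2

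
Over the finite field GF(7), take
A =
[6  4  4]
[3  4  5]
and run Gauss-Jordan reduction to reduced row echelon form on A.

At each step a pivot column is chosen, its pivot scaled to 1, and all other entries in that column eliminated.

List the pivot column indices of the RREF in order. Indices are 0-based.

pivot columns: 0, 1

[1] R0 /= 6  ⇒  (1, 3, 3)
     R1 -= 3·R0  ⇒  (0, 2, 3)
[2] R1 /= 2  ⇒  (0, 1, 5)
     R0 -= 3·R1  ⇒  (1, 0, 2)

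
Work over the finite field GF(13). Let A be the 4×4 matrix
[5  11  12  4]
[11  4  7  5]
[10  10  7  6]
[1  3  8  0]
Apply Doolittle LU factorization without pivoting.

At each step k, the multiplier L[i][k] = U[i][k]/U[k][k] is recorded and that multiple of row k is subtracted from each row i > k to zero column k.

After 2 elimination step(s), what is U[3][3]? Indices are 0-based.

U[3][3] = 6

k=0: U[0][0]=5
  eliminate (1,0): mult=10, new row 1: (0, 11, 4, 4); set L[1][0]=10
  eliminate (2,0): mult=2, new row 2: (0, 1, 9, 11); set L[2][0]=2
  eliminate (3,0): mult=8, new row 3: (0, 6, 3, 7); set L[3][0]=8
k=1: U[1][1]=11
  eliminate (2,1): mult=6, new row 2: (0, 0, 11, 0); set L[2][1]=6
  eliminate (3,1): mult=10, new row 3: (0, 0, 2, 6); set L[3][1]=10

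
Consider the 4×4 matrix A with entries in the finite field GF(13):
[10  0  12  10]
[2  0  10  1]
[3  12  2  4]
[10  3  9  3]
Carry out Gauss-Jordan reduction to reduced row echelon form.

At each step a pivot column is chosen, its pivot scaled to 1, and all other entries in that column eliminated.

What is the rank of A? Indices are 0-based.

pivot(0,0)=10: scale R0 → (1, 0, 9, 1)
  clear (1,0): R1 −= (2)R0 → (0, 0, 5, 12)
  clear (2,0): R2 −= (3)R0 → (0, 12, 1, 1)
  clear (3,0): R3 −= (10)R0 → (0, 3, 10, 6)
pivot(1,1): swap R1↔R2
pivot(1,1)=12: scale R1 → (0, 1, 12, 12)
  clear (3,1): R3 −= (3)R1 → (0, 0, 0, 9)
pivot(2,2)=5: scale R2 → (0, 0, 1, 5)
  clear (0,2): R0 −= (9)R2 → (1, 0, 0, 8)
  clear (1,2): R1 −= (12)R2 → (0, 1, 0, 4)
pivot(3,3)=9: scale R3 → (0, 0, 0, 1)
  clear (0,3): R0 −= (8)R3 → (1, 0, 0, 0)
  clear (1,3): R1 −= (4)R3 → (0, 1, 0, 0)
  clear (2,3): R2 −= (5)R3 → (0, 0, 1, 0)

rank = 4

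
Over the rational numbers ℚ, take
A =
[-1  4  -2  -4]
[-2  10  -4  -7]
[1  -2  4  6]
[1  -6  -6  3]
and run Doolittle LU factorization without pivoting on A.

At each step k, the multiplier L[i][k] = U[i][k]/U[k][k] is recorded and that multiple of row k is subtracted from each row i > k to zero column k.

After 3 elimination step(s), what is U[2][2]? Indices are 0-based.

Step 1: pivot at (0,0) is -1.
  row1 ← row1 − (2)·row0  ⇒  L[1][0]=2, U row1=(0, 2, 0, 1)
  row2 ← row2 − (-1)·row0  ⇒  L[2][0]=-1, U row2=(0, 2, 2, 2)
  row3 ← row3 − (-1)·row0  ⇒  L[3][0]=-1, U row3=(0, -2, -8, -1)
Step 2: pivot at (1,1) is 2.
  row2 ← row2 − (1)·row1  ⇒  L[2][1]=1, U row2=(0, 0, 2, 1)
  row3 ← row3 − (-1)·row1  ⇒  L[3][1]=-1, U row3=(0, 0, -8, 0)
Step 3: pivot at (2,2) is 2.
  row3 ← row3 − (-4)·row2  ⇒  L[3][2]=-4, U row3=(0, 0, 0, 4)

U[2][2] = 2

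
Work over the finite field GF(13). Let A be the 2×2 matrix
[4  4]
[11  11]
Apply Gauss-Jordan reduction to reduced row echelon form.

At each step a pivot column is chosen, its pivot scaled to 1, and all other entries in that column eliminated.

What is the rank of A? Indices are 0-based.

rank = 1

pivot(0,0)=4: scale R0 → (1, 1)
  clear (1,0): R1 −= (11)R0 → (0, 0)
col 1: no nonzero at/below row 1; advance.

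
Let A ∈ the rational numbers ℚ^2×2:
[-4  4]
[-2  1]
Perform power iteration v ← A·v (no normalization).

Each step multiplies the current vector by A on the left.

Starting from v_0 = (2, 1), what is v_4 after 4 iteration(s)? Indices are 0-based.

v_4 = (-28, -11)

v_0 = (2, 1).
v_1 = A·v_0 = (-4, -3).
v_2 = A·v_1 = (4, 5).
v_3 = A·v_2 = (4, -3).
v_4 = A·v_3 = (-28, -11).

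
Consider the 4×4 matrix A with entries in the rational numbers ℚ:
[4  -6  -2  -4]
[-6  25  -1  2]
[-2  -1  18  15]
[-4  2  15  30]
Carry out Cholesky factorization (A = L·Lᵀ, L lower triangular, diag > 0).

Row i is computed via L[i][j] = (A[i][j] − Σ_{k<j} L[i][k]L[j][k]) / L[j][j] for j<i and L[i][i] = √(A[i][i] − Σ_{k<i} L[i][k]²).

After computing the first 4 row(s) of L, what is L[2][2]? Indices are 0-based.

Step 1: L[0][0] = √(4) = 2.
  L[1][0] = (-6) / L[0][0] = -3.
Step 2: L[1][1] = √(16) = 4.
  L[2][0] = (-2) / L[0][0] = -1.
  L[2][1] = (-4) / L[1][1] = -1.
Step 3: L[2][2] = √(16) = 4.
  L[3][0] = (-4) / L[0][0] = -2.
  L[3][1] = (-4) / L[1][1] = -1.
  L[3][2] = (12) / L[2][2] = 3.
Step 4: L[3][3] = √(16) = 4.

L[2][2] = 4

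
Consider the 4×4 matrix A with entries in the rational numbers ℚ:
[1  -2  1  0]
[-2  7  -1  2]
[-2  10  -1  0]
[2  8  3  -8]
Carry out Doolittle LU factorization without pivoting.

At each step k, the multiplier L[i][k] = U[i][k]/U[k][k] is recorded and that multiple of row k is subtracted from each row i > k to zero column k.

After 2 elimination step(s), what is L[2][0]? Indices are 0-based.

Step 1: pivot at (0,0) is 1.
  row1 ← row1 − (-2)·row0  ⇒  L[1][0]=-2, U row1=(0, 3, 1, 2)
  row2 ← row2 − (-2)·row0  ⇒  L[2][0]=-2, U row2=(0, 6, 1, 0)
  row3 ← row3 − (2)·row0  ⇒  L[3][0]=2, U row3=(0, 12, 1, -8)
Step 2: pivot at (1,1) is 3.
  row2 ← row2 − (2)·row1  ⇒  L[2][1]=2, U row2=(0, 0, -1, -4)
  row3 ← row3 − (4)·row1  ⇒  L[3][1]=4, U row3=(0, 0, -3, -16)

L[2][0] = -2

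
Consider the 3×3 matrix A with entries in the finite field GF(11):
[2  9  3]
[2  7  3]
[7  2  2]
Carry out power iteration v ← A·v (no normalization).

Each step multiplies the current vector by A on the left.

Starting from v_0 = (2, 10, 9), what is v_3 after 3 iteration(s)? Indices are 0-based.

v_0 = (2, 10, 9).
v_1 = A·v_0 = (0, 2, 8).
v_2 = A·v_1 = (9, 5, 9).
v_3 = A·v_2 = (2, 3, 3).

v_3 = (2, 3, 3)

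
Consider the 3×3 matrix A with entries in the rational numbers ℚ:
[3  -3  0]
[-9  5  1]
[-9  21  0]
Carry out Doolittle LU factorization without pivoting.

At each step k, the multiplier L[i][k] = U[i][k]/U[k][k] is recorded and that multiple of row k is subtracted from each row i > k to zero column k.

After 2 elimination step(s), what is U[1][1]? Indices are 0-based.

U[1][1] = -4

Step 1: pivot at (0,0) is 3.
  row1 ← row1 − (-3)·row0  ⇒  L[1][0]=-3, U row1=(0, -4, 1)
  row2 ← row2 − (-3)·row0  ⇒  L[2][0]=-3, U row2=(0, 12, 0)
Step 2: pivot at (1,1) is -4.
  row2 ← row2 − (-3)·row1  ⇒  L[2][1]=-3, U row2=(0, 0, 3)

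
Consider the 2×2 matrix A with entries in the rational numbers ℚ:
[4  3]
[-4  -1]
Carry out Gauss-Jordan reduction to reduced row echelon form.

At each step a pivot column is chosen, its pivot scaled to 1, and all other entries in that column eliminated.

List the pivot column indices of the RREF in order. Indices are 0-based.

step 1: normalize row 0 (÷4) = (1, 3/4)
  row 1: subtract -4×row0 = (0, 2)
step 2: normalize row 1 (÷2) = (0, 1)
  row 0: subtract 3/4×row1 = (1, 0)

pivot columns: 0, 1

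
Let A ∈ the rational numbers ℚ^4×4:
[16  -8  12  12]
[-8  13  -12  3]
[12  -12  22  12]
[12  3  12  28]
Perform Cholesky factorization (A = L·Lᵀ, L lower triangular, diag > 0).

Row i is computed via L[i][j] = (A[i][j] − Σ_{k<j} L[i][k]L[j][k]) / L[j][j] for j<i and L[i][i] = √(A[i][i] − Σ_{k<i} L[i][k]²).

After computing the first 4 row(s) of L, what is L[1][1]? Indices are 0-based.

Step 1: L[0][0] = √(16) = 4.
  L[1][0] = (-8) / L[0][0] = -2.
Step 2: L[1][1] = √(9) = 3.
  L[2][0] = (12) / L[0][0] = 3.
  L[2][1] = (-6) / L[1][1] = -2.
Step 3: L[2][2] = √(9) = 3.
  L[3][0] = (12) / L[0][0] = 3.
  L[3][1] = (9) / L[1][1] = 3.
  L[3][2] = (9) / L[2][2] = 3.
Step 4: L[3][3] = √(1) = 1.

L[1][1] = 3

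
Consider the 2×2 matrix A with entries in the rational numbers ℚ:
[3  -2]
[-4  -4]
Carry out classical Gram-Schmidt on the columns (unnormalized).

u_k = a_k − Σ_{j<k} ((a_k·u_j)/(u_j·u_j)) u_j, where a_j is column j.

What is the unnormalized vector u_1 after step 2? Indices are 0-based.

u_1 = (-16/5, -12/5)

Step 1: u_0 = a_0 = (3, -4).
Step 2: u_1 = a_1 − (2/5)·u_0 = (-16/5, -12/5).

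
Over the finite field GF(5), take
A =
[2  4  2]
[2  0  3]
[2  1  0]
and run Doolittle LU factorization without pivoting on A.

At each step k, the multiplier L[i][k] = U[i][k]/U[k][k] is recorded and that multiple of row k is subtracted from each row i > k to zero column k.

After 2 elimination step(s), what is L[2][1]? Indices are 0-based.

Step 1: pivot at (0,0) is 2.
  row1 ← row1 − (1)·row0  ⇒  L[1][0]=1, U row1=(0, 1, 1)
  row2 ← row2 − (1)·row0  ⇒  L[2][0]=1, U row2=(0, 2, 3)
Step 2: pivot at (1,1) is 1.
  row2 ← row2 − (2)·row1  ⇒  L[2][1]=2, U row2=(0, 0, 1)

L[2][1] = 2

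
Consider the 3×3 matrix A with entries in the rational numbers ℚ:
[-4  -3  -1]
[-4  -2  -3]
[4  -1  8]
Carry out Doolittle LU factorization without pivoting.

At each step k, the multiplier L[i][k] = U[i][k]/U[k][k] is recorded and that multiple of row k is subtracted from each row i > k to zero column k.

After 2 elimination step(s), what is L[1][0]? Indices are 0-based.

k=0: U[0][0]=-4
  eliminate (1,0): mult=1, new row 1: (0, 1, -2); set L[1][0]=1
  eliminate (2,0): mult=-1, new row 2: (0, -4, 7); set L[2][0]=-1
k=1: U[1][1]=1
  eliminate (2,1): mult=-4, new row 2: (0, 0, -1); set L[2][1]=-4

L[1][0] = 1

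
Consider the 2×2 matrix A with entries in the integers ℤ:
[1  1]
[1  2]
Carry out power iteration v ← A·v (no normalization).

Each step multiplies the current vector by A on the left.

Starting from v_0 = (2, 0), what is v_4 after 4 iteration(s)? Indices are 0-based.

v_0 = (2, 0).
v_1 = A·v_0 = (2, 2).
v_2 = A·v_1 = (4, 6).
v_3 = A·v_2 = (10, 16).
v_4 = A·v_3 = (26, 42).

v_4 = (26, 42)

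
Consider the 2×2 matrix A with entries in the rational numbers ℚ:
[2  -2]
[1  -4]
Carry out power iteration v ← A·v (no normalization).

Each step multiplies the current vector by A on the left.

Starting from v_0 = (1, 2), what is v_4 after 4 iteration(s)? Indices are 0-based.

v_0 = (1, 2).
v_1 = A·v_0 = (-2, -7).
v_2 = A·v_1 = (10, 26).
v_3 = A·v_2 = (-32, -94).
v_4 = A·v_3 = (124, 344).

v_4 = (124, 344)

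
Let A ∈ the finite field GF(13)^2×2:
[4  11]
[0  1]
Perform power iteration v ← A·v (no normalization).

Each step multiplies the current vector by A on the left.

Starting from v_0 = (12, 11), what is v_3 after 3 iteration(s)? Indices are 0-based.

v_3 = (7, 11)

v_0 = (12, 11).
v_1 = A·v_0 = (0, 11).
v_2 = A·v_1 = (4, 11).
v_3 = A·v_2 = (7, 11).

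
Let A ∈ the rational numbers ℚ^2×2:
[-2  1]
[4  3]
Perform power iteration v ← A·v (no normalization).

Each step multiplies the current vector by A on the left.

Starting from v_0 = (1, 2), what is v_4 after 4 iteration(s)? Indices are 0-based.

v_0 = (1, 2).
v_1 = A·v_0 = (0, 10).
v_2 = A·v_1 = (10, 30).
v_3 = A·v_2 = (10, 130).
v_4 = A·v_3 = (110, 430).

v_4 = (110, 430)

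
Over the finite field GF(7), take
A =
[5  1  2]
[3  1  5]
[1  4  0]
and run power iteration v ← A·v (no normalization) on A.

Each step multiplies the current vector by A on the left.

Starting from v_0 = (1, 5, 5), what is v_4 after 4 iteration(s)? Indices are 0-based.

v_4 = (5, 5, 1)

v_0 = (1, 5, 5).
v_1 = A·v_0 = (6, 5, 0).
v_2 = A·v_1 = (0, 2, 5).
v_3 = A·v_2 = (5, 6, 1).
v_4 = A·v_3 = (5, 5, 1).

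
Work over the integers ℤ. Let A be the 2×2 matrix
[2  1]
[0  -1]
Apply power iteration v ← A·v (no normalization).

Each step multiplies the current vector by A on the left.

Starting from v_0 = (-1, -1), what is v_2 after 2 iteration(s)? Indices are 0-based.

v_2 = (-5, -1)

v_0 = (-1, -1).
v_1 = A·v_0 = (-3, 1).
v_2 = A·v_1 = (-5, -1).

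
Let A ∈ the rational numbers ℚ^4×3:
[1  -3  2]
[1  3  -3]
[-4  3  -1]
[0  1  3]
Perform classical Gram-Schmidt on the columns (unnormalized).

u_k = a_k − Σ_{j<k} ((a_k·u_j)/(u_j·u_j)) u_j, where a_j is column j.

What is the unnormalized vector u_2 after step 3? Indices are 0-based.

u_2 = (19/60, -47/60, -7/60, 73/20)

Step 1: u_0 = a_0 = (1, 1, -4, 0).
Step 2: u_1 = a_1 − (-2/3)·u_0 = (-7/3, 11/3, 1/3, 1).
Step 3: u_2 = a_2 − (1/6)·u_0 − (-13/20)·u_1 = (19/60, -47/60, -7/60, 73/20).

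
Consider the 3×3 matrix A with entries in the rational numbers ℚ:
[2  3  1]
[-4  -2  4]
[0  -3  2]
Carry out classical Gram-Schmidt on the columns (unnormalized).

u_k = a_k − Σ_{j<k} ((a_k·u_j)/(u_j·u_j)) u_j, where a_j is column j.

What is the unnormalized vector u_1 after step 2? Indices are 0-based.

Step 1: u_0 = a_0 = (2, -4, 0).
Step 2: u_1 = a_1 − (7/10)·u_0 = (8/5, 4/5, -3).

u_1 = (8/5, 4/5, -3)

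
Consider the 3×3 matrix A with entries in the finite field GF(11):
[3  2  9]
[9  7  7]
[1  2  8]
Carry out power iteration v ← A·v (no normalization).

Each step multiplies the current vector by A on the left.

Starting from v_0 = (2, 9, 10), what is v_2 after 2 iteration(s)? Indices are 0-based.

v_0 = (2, 9, 10).
v_1 = A·v_0 = (4, 8, 1).
v_2 = A·v_1 = (4, 0, 6).

v_2 = (4, 0, 6)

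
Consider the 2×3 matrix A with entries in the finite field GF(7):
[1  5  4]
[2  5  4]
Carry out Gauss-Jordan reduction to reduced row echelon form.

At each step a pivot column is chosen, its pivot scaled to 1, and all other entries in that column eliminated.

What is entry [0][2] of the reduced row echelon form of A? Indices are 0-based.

pivot(0,0)=1: scale R0 → (1, 5, 4)
  clear (1,0): R1 −= (2)R0 → (0, 2, 3)
pivot(1,1)=2: scale R1 → (0, 1, 5)
  clear (0,1): R0 −= (5)R1 → (1, 0, 0)

M[0][2] = 0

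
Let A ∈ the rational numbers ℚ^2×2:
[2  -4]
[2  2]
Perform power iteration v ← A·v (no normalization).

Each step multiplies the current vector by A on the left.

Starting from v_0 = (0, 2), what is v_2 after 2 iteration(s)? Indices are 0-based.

v_0 = (0, 2).
v_1 = A·v_0 = (-8, 4).
v_2 = A·v_1 = (-32, -8).

v_2 = (-32, -8)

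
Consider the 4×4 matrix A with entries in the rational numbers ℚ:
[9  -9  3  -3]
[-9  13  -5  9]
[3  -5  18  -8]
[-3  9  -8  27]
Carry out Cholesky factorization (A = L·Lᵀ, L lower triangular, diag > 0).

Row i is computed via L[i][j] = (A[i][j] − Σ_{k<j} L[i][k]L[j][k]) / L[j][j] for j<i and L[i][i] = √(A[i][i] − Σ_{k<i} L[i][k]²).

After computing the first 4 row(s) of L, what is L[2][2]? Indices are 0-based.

Step 1: L[0][0] = √(9) = 3.
  L[1][0] = (-9) / L[0][0] = -3.
Step 2: L[1][1] = √(4) = 2.
  L[2][0] = (3) / L[0][0] = 1.
  L[2][1] = (-2) / L[1][1] = -1.
Step 3: L[2][2] = √(16) = 4.
  L[3][0] = (-3) / L[0][0] = -1.
  L[3][1] = (6) / L[1][1] = 3.
  L[3][2] = (-4) / L[2][2] = -1.
Step 4: L[3][3] = √(16) = 4.

L[2][2] = 4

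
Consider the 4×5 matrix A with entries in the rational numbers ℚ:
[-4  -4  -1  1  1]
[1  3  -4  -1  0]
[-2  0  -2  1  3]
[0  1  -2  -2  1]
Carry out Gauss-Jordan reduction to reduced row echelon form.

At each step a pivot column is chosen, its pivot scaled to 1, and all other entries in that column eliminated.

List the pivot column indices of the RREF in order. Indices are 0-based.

pivot(0,0)=-4: scale R0 → (1, 1, 1/4, -1/4, -1/4)
  clear (1,0): R1 −= (1)R0 → (0, 2, -17/4, -3/4, 1/4)
  clear (2,0): R2 −= (-2)R0 → (0, 2, -3/2, 1/2, 5/2)
pivot(1,1)=2: scale R1 → (0, 1, -17/8, -3/8, 1/8)
  clear (0,1): R0 −= (1)R1 → (1, 0, 19/8, 1/8, -3/8)
  clear (2,1): R2 −= (2)R1 → (0, 0, 11/4, 5/4, 9/4)
  clear (3,1): R3 −= (1)R1 → (0, 0, 1/8, -13/8, 7/8)
pivot(2,2)=11/4: scale R2 → (0, 0, 1, 5/11, 9/11)
  clear (0,2): R0 −= (19/8)R2 → (1, 0, 0, -21/22, -51/22)
  clear (1,2): R1 −= (-17/8)R2 → (0, 1, 0, 13/22, 41/22)
  clear (3,2): R3 −= (1/8)R2 → (0, 0, 0, -37/22, 17/22)
pivot(3,3)=-37/22: scale R3 → (0, 0, 0, 1, -17/37)
  clear (0,3): R0 −= (-21/22)R3 → (1, 0, 0, 0, -102/37)
  clear (1,3): R1 −= (13/22)R3 → (0, 1, 0, 0, 79/37)
  clear (2,3): R2 −= (5/11)R3 → (0, 0, 1, 0, 38/37)

pivot columns: 0, 1, 2, 3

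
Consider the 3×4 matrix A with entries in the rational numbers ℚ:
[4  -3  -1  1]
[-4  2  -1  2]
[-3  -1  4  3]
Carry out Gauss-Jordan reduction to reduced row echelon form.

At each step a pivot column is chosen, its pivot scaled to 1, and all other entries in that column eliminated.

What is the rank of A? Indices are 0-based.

rank = 3

step 1: normalize row 0 (÷4) = (1, -3/4, -1/4, 1/4)
  row 1: subtract -4×row0 = (0, -1, -2, 3)
  row 2: subtract -3×row0 = (0, -13/4, 13/4, 15/4)
step 2: normalize row 1 (÷-1) = (0, 1, 2, -3)
  row 0: subtract -3/4×row1 = (1, 0, 5/4, -2)
  row 2: subtract -13/4×row1 = (0, 0, 39/4, -6)
step 3: normalize row 2 (÷39/4) = (0, 0, 1, -8/13)
  row 0: subtract 5/4×row2 = (1, 0, 0, -16/13)
  row 1: subtract 2×row2 = (0, 1, 0, -23/13)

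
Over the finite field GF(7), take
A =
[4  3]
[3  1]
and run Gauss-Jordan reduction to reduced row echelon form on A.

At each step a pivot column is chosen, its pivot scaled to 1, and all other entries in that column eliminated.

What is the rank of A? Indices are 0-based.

[1] R0 /= 4  ⇒  (1, 6)
     R1 -= 3·R0  ⇒  (0, 4)
[2] R1 /= 4  ⇒  (0, 1)
     R0 -= 6·R1  ⇒  (1, 0)

rank = 2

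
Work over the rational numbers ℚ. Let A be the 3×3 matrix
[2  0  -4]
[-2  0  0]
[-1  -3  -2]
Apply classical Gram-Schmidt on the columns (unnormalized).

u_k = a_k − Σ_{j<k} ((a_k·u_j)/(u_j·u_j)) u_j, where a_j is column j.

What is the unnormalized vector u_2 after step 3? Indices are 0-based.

u_2 = (-2, -2, 0)

Step 1: u_0 = a_0 = (2, -2, -1).
Step 2: u_1 = a_1 − (1/3)·u_0 = (-2/3, 2/3, -8/3).
Step 3: u_2 = a_2 − (-2/3)·u_0 − (1)·u_1 = (-2, -2, 0).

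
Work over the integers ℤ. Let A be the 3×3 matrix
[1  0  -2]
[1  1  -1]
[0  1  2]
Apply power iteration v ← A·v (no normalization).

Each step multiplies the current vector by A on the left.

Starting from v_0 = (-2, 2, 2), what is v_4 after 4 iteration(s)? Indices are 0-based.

v_0 = (-2, 2, 2).
v_1 = A·v_0 = (-6, -2, 6).
v_2 = A·v_1 = (-18, -14, 10).
v_3 = A·v_2 = (-38, -42, 6).
v_4 = A·v_3 = (-50, -86, -30).

v_4 = (-50, -86, -30)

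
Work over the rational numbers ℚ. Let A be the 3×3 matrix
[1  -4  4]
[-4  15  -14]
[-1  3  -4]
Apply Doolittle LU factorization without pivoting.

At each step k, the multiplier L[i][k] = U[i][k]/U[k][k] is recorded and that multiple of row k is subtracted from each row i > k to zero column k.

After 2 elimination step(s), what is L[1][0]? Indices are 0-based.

L[1][0] = -4

k=0: U[0][0]=1
  eliminate (1,0): mult=-4, new row 1: (0, -1, 2); set L[1][0]=-4
  eliminate (2,0): mult=-1, new row 2: (0, -1, 0); set L[2][0]=-1
k=1: U[1][1]=-1
  eliminate (2,1): mult=1, new row 2: (0, 0, -2); set L[2][1]=1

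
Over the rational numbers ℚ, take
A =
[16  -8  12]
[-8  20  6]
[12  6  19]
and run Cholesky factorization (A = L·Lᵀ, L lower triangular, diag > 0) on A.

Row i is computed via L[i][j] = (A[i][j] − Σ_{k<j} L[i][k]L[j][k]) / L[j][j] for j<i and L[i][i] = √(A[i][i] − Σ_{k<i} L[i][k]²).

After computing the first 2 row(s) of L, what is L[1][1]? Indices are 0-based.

Step 1: L[0][0] = √(16) = 4.
  L[1][0] = (-8) / L[0][0] = -2.
Step 2: L[1][1] = √(16) = 4.

L[1][1] = 4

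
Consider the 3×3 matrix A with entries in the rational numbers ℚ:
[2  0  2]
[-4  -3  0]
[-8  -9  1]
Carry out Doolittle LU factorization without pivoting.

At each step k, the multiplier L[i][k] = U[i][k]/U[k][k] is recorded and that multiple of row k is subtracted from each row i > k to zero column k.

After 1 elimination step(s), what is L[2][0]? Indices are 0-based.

[col 0] pivot 2
  R1 -= -2*R0 → (0, -3, 4)  (L[1][0] := -2)
  R2 -= -4*R0 → (0, -9, 9)  (L[2][0] := -4)

L[2][0] = -4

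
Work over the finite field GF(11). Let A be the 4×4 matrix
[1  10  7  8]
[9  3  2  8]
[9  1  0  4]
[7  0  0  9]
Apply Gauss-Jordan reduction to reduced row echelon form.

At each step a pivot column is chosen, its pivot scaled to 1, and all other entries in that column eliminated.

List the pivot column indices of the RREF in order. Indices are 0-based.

pivot(0,0)=1: scale R0 → (1, 10, 7, 8)
  clear (1,0): R1 −= (9)R0 → (0, 1, 5, 2)
  clear (2,0): R2 −= (9)R0 → (0, 10, 3, 9)
  clear (3,0): R3 −= (7)R0 → (0, 7, 6, 8)
pivot(1,1)=1: scale R1 → (0, 1, 5, 2)
  clear (0,1): R0 −= (10)R1 → (1, 0, 1, 10)
  clear (2,1): R2 −= (10)R1 → (0, 0, 8, 0)
  clear (3,1): R3 −= (7)R1 → (0, 0, 4, 5)
pivot(2,2)=8: scale R2 → (0, 0, 1, 0)
  clear (0,2): R0 −= (1)R2 → (1, 0, 0, 10)
  clear (1,2): R1 −= (5)R2 → (0, 1, 0, 2)
  clear (3,2): R3 −= (4)R2 → (0, 0, 0, 5)
pivot(3,3)=5: scale R3 → (0, 0, 0, 1)
  clear (0,3): R0 −= (10)R3 → (1, 0, 0, 0)
  clear (1,3): R1 −= (2)R3 → (0, 1, 0, 0)

pivot columns: 0, 1, 2, 3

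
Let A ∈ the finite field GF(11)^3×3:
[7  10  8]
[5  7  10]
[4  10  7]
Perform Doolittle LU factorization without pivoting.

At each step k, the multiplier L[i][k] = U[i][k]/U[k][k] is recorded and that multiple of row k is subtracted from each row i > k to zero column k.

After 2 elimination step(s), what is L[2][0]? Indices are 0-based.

L[2][0] = 10

[col 0] pivot 7
  R1 -= 7*R0 → (0, 3, 9)  (L[1][0] := 7)
  R2 -= 10*R0 → (0, 9, 4)  (L[2][0] := 10)
[col 1] pivot 3
  R2 -= 3*R1 → (0, 0, 10)  (L[2][1] := 3)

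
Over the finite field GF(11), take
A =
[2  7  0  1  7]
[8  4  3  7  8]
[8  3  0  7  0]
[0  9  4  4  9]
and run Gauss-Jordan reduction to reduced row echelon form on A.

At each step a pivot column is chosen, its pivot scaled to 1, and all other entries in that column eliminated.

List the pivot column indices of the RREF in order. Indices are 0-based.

pivot columns: 0, 1, 2, 3

step 1: normalize row 0 (÷2) = (1, 9, 0, 6, 9)
  row 1: subtract 8×row0 = (0, 9, 3, 3, 2)
  row 2: subtract 8×row0 = (0, 8, 0, 3, 5)
step 2: normalize row 1 (÷9) = (0, 1, 4, 4, 10)
  row 0: subtract 9×row1 = (1, 0, 8, 3, 7)
  row 2: subtract 8×row1 = (0, 0, 1, 4, 2)
  row 3: subtract 9×row1 = (0, 0, 1, 1, 7)
step 3: normalize row 2 (÷1) = (0, 0, 1, 4, 2)
  row 0: subtract 8×row2 = (1, 0, 0, 4, 2)
  row 1: subtract 4×row2 = (0, 1, 0, 10, 2)
  row 3: subtract 1×row2 = (0, 0, 0, 8, 5)
step 4: normalize row 3 (÷8) = (0, 0, 0, 1, 2)
  row 0: subtract 4×row3 = (1, 0, 0, 0, 5)
  row 1: subtract 10×row3 = (0, 1, 0, 0, 4)
  row 2: subtract 4×row3 = (0, 0, 1, 0, 5)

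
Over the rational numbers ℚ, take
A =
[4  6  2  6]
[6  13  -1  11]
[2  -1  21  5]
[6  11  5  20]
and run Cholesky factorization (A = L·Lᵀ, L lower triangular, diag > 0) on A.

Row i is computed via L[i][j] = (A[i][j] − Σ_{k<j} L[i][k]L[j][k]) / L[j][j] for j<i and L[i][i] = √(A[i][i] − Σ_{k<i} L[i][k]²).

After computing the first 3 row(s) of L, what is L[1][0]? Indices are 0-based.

Step 1: L[0][0] = √(4) = 2.
  L[1][0] = (6) / L[0][0] = 3.
Step 2: L[1][1] = √(4) = 2.
  L[2][0] = (2) / L[0][0] = 1.
  L[2][1] = (-4) / L[1][1] = -2.
Step 3: L[2][2] = √(16) = 4.

L[1][0] = 3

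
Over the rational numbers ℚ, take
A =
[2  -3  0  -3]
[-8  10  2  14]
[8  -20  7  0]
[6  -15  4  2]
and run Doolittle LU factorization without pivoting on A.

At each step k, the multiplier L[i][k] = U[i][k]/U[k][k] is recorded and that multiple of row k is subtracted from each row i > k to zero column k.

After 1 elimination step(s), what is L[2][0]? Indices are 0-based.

Step 1: pivot at (0,0) is 2.
  row1 ← row1 − (-4)·row0  ⇒  L[1][0]=-4, U row1=(0, -2, 2, 2)
  row2 ← row2 − (4)·row0  ⇒  L[2][0]=4, U row2=(0, -8, 7, 12)
  row3 ← row3 − (3)·row0  ⇒  L[3][0]=3, U row3=(0, -6, 4, 11)

L[2][0] = 4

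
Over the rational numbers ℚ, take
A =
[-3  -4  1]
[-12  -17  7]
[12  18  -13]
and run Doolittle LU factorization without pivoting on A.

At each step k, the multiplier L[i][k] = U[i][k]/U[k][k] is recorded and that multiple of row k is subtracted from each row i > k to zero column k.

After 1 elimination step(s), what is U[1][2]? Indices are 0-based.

[col 0] pivot -3
  R1 -= 4*R0 → (0, -1, 3)  (L[1][0] := 4)
  R2 -= -4*R0 → (0, 2, -9)  (L[2][0] := -4)

U[1][2] = 3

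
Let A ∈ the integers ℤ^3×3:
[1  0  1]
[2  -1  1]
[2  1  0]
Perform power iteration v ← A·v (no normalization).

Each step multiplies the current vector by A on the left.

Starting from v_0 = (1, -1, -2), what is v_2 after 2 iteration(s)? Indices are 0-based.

v_0 = (1, -1, -2).
v_1 = A·v_0 = (-1, 1, 1).
v_2 = A·v_1 = (0, -2, -1).

v_2 = (0, -2, -1)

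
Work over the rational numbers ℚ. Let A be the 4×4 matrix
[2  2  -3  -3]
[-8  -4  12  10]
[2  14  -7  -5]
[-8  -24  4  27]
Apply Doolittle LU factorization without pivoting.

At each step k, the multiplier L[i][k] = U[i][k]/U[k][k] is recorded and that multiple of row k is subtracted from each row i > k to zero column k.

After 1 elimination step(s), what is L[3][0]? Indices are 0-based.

[col 0] pivot 2
  R1 -= -4*R0 → (0, 4, 0, -2)  (L[1][0] := -4)
  R2 -= 1*R0 → (0, 12, -4, -2)  (L[2][0] := 1)
  R3 -= -4*R0 → (0, -16, -8, 15)  (L[3][0] := -4)

L[3][0] = -4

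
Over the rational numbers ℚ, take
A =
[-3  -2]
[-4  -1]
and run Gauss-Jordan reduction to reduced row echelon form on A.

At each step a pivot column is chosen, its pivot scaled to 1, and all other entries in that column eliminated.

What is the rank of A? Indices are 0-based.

[1] R0 /= -3  ⇒  (1, 2/3)
     R1 -= -4·R0  ⇒  (0, 5/3)
[2] R1 /= 5/3  ⇒  (0, 1)
     R0 -= 2/3·R1  ⇒  (1, 0)

rank = 2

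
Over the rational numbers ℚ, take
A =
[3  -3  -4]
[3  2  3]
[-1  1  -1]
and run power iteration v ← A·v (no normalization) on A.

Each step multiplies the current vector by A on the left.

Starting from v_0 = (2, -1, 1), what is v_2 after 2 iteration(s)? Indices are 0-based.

v_0 = (2, -1, 1).
v_1 = A·v_0 = (5, 7, -4).
v_2 = A·v_1 = (10, 17, 6).

v_2 = (10, 17, 6)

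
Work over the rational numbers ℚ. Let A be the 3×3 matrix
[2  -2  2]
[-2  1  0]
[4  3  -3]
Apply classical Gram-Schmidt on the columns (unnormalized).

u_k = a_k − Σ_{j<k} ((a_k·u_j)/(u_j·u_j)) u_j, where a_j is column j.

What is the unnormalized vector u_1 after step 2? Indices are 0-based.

u_1 = (-5/2, 3/2, 2)

Step 1: u_0 = a_0 = (2, -2, 4).
Step 2: u_1 = a_1 − (1/4)·u_0 = (-5/2, 3/2, 2).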